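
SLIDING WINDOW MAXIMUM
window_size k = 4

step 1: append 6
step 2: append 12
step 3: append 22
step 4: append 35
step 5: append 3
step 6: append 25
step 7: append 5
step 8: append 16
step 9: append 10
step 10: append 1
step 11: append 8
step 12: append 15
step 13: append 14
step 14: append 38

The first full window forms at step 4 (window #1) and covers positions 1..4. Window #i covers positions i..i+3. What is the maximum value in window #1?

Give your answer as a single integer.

step 1: append 6 -> window=[6] (not full yet)
step 2: append 12 -> window=[6, 12] (not full yet)
step 3: append 22 -> window=[6, 12, 22] (not full yet)
step 4: append 35 -> window=[6, 12, 22, 35] -> max=35
Window #1 max = 35

Answer: 35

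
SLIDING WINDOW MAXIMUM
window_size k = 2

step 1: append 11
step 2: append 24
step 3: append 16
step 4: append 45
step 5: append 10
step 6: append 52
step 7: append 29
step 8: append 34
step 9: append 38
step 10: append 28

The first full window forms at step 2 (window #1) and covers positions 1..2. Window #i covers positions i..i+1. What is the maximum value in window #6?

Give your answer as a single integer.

Answer: 52

Derivation:
step 1: append 11 -> window=[11] (not full yet)
step 2: append 24 -> window=[11, 24] -> max=24
step 3: append 16 -> window=[24, 16] -> max=24
step 4: append 45 -> window=[16, 45] -> max=45
step 5: append 10 -> window=[45, 10] -> max=45
step 6: append 52 -> window=[10, 52] -> max=52
step 7: append 29 -> window=[52, 29] -> max=52
Window #6 max = 52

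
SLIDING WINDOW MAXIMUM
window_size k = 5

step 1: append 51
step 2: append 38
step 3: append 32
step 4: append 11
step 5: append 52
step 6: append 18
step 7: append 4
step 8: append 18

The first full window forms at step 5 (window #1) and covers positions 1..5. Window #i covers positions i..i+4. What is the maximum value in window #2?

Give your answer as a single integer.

step 1: append 51 -> window=[51] (not full yet)
step 2: append 38 -> window=[51, 38] (not full yet)
step 3: append 32 -> window=[51, 38, 32] (not full yet)
step 4: append 11 -> window=[51, 38, 32, 11] (not full yet)
step 5: append 52 -> window=[51, 38, 32, 11, 52] -> max=52
step 6: append 18 -> window=[38, 32, 11, 52, 18] -> max=52
Window #2 max = 52

Answer: 52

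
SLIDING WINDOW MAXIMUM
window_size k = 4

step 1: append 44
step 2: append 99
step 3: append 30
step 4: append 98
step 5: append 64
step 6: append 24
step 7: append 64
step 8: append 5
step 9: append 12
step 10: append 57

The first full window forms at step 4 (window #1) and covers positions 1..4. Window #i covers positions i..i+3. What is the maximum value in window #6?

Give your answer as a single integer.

step 1: append 44 -> window=[44] (not full yet)
step 2: append 99 -> window=[44, 99] (not full yet)
step 3: append 30 -> window=[44, 99, 30] (not full yet)
step 4: append 98 -> window=[44, 99, 30, 98] -> max=99
step 5: append 64 -> window=[99, 30, 98, 64] -> max=99
step 6: append 24 -> window=[30, 98, 64, 24] -> max=98
step 7: append 64 -> window=[98, 64, 24, 64] -> max=98
step 8: append 5 -> window=[64, 24, 64, 5] -> max=64
step 9: append 12 -> window=[24, 64, 5, 12] -> max=64
Window #6 max = 64

Answer: 64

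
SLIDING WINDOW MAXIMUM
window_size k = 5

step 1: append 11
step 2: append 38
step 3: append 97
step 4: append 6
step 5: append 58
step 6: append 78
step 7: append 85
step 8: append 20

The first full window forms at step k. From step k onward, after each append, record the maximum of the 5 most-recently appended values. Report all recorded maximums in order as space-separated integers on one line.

step 1: append 11 -> window=[11] (not full yet)
step 2: append 38 -> window=[11, 38] (not full yet)
step 3: append 97 -> window=[11, 38, 97] (not full yet)
step 4: append 6 -> window=[11, 38, 97, 6] (not full yet)
step 5: append 58 -> window=[11, 38, 97, 6, 58] -> max=97
step 6: append 78 -> window=[38, 97, 6, 58, 78] -> max=97
step 7: append 85 -> window=[97, 6, 58, 78, 85] -> max=97
step 8: append 20 -> window=[6, 58, 78, 85, 20] -> max=85

Answer: 97 97 97 85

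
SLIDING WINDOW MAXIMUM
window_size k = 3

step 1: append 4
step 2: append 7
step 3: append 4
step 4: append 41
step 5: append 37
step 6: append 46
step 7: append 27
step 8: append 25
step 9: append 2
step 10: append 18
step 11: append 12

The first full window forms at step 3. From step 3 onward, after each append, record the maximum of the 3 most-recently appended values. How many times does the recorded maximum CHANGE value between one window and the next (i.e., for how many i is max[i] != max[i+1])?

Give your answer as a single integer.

step 1: append 4 -> window=[4] (not full yet)
step 2: append 7 -> window=[4, 7] (not full yet)
step 3: append 4 -> window=[4, 7, 4] -> max=7
step 4: append 41 -> window=[7, 4, 41] -> max=41
step 5: append 37 -> window=[4, 41, 37] -> max=41
step 6: append 46 -> window=[41, 37, 46] -> max=46
step 7: append 27 -> window=[37, 46, 27] -> max=46
step 8: append 25 -> window=[46, 27, 25] -> max=46
step 9: append 2 -> window=[27, 25, 2] -> max=27
step 10: append 18 -> window=[25, 2, 18] -> max=25
step 11: append 12 -> window=[2, 18, 12] -> max=18
Recorded maximums: 7 41 41 46 46 46 27 25 18
Changes between consecutive maximums: 5

Answer: 5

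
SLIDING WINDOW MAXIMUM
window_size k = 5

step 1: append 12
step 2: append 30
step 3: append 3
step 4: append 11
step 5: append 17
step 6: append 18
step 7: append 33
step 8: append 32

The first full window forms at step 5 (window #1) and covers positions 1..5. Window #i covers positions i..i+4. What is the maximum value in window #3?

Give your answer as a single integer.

step 1: append 12 -> window=[12] (not full yet)
step 2: append 30 -> window=[12, 30] (not full yet)
step 3: append 3 -> window=[12, 30, 3] (not full yet)
step 4: append 11 -> window=[12, 30, 3, 11] (not full yet)
step 5: append 17 -> window=[12, 30, 3, 11, 17] -> max=30
step 6: append 18 -> window=[30, 3, 11, 17, 18] -> max=30
step 7: append 33 -> window=[3, 11, 17, 18, 33] -> max=33
Window #3 max = 33

Answer: 33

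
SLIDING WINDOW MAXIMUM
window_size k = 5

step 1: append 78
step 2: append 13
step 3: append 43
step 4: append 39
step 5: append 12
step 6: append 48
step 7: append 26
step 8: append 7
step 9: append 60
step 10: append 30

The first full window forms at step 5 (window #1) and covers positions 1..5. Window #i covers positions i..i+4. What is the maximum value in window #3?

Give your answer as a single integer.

Answer: 48

Derivation:
step 1: append 78 -> window=[78] (not full yet)
step 2: append 13 -> window=[78, 13] (not full yet)
step 3: append 43 -> window=[78, 13, 43] (not full yet)
step 4: append 39 -> window=[78, 13, 43, 39] (not full yet)
step 5: append 12 -> window=[78, 13, 43, 39, 12] -> max=78
step 6: append 48 -> window=[13, 43, 39, 12, 48] -> max=48
step 7: append 26 -> window=[43, 39, 12, 48, 26] -> max=48
Window #3 max = 48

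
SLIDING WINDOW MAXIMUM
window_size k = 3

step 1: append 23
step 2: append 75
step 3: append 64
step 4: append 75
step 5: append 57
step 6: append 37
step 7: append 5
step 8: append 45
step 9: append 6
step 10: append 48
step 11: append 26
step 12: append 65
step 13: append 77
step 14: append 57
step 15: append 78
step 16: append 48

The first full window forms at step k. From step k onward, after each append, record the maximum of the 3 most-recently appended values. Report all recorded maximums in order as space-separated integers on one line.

Answer: 75 75 75 75 57 45 45 48 48 65 77 77 78 78

Derivation:
step 1: append 23 -> window=[23] (not full yet)
step 2: append 75 -> window=[23, 75] (not full yet)
step 3: append 64 -> window=[23, 75, 64] -> max=75
step 4: append 75 -> window=[75, 64, 75] -> max=75
step 5: append 57 -> window=[64, 75, 57] -> max=75
step 6: append 37 -> window=[75, 57, 37] -> max=75
step 7: append 5 -> window=[57, 37, 5] -> max=57
step 8: append 45 -> window=[37, 5, 45] -> max=45
step 9: append 6 -> window=[5, 45, 6] -> max=45
step 10: append 48 -> window=[45, 6, 48] -> max=48
step 11: append 26 -> window=[6, 48, 26] -> max=48
step 12: append 65 -> window=[48, 26, 65] -> max=65
step 13: append 77 -> window=[26, 65, 77] -> max=77
step 14: append 57 -> window=[65, 77, 57] -> max=77
step 15: append 78 -> window=[77, 57, 78] -> max=78
step 16: append 48 -> window=[57, 78, 48] -> max=78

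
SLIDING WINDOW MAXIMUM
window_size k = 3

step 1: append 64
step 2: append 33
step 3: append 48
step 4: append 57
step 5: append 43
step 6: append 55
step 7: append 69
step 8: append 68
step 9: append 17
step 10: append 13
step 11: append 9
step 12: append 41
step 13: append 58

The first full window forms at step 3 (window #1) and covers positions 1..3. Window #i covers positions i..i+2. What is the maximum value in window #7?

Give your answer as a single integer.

step 1: append 64 -> window=[64] (not full yet)
step 2: append 33 -> window=[64, 33] (not full yet)
step 3: append 48 -> window=[64, 33, 48] -> max=64
step 4: append 57 -> window=[33, 48, 57] -> max=57
step 5: append 43 -> window=[48, 57, 43] -> max=57
step 6: append 55 -> window=[57, 43, 55] -> max=57
step 7: append 69 -> window=[43, 55, 69] -> max=69
step 8: append 68 -> window=[55, 69, 68] -> max=69
step 9: append 17 -> window=[69, 68, 17] -> max=69
Window #7 max = 69

Answer: 69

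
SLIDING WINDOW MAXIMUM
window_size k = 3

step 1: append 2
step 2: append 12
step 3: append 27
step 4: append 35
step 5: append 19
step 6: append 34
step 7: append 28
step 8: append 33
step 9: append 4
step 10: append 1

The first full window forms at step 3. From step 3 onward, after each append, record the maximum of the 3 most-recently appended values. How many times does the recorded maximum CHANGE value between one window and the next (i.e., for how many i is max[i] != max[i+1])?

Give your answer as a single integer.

step 1: append 2 -> window=[2] (not full yet)
step 2: append 12 -> window=[2, 12] (not full yet)
step 3: append 27 -> window=[2, 12, 27] -> max=27
step 4: append 35 -> window=[12, 27, 35] -> max=35
step 5: append 19 -> window=[27, 35, 19] -> max=35
step 6: append 34 -> window=[35, 19, 34] -> max=35
step 7: append 28 -> window=[19, 34, 28] -> max=34
step 8: append 33 -> window=[34, 28, 33] -> max=34
step 9: append 4 -> window=[28, 33, 4] -> max=33
step 10: append 1 -> window=[33, 4, 1] -> max=33
Recorded maximums: 27 35 35 35 34 34 33 33
Changes between consecutive maximums: 3

Answer: 3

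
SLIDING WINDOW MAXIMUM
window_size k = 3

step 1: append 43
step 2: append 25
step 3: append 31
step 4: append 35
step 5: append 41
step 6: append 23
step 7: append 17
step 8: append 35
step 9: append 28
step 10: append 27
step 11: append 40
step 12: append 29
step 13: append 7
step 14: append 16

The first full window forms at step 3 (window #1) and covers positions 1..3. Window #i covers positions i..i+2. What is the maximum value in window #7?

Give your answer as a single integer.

Answer: 35

Derivation:
step 1: append 43 -> window=[43] (not full yet)
step 2: append 25 -> window=[43, 25] (not full yet)
step 3: append 31 -> window=[43, 25, 31] -> max=43
step 4: append 35 -> window=[25, 31, 35] -> max=35
step 5: append 41 -> window=[31, 35, 41] -> max=41
step 6: append 23 -> window=[35, 41, 23] -> max=41
step 7: append 17 -> window=[41, 23, 17] -> max=41
step 8: append 35 -> window=[23, 17, 35] -> max=35
step 9: append 28 -> window=[17, 35, 28] -> max=35
Window #7 max = 35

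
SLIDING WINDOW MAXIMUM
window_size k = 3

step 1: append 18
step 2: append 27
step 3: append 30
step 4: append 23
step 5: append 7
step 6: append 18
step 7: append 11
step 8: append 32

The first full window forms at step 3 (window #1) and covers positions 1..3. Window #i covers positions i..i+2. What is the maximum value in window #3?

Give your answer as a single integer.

Answer: 30

Derivation:
step 1: append 18 -> window=[18] (not full yet)
step 2: append 27 -> window=[18, 27] (not full yet)
step 3: append 30 -> window=[18, 27, 30] -> max=30
step 4: append 23 -> window=[27, 30, 23] -> max=30
step 5: append 7 -> window=[30, 23, 7] -> max=30
Window #3 max = 30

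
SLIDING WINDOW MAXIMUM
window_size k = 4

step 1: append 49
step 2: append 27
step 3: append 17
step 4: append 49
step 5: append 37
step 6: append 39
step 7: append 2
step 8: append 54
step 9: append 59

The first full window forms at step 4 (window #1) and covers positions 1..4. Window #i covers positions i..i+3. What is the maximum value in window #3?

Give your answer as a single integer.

step 1: append 49 -> window=[49] (not full yet)
step 2: append 27 -> window=[49, 27] (not full yet)
step 3: append 17 -> window=[49, 27, 17] (not full yet)
step 4: append 49 -> window=[49, 27, 17, 49] -> max=49
step 5: append 37 -> window=[27, 17, 49, 37] -> max=49
step 6: append 39 -> window=[17, 49, 37, 39] -> max=49
Window #3 max = 49

Answer: 49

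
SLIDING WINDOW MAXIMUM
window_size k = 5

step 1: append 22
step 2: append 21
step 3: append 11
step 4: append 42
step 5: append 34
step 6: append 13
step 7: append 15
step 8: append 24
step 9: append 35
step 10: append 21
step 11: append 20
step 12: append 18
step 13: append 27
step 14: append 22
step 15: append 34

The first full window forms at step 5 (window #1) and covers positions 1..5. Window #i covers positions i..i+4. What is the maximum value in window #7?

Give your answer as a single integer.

step 1: append 22 -> window=[22] (not full yet)
step 2: append 21 -> window=[22, 21] (not full yet)
step 3: append 11 -> window=[22, 21, 11] (not full yet)
step 4: append 42 -> window=[22, 21, 11, 42] (not full yet)
step 5: append 34 -> window=[22, 21, 11, 42, 34] -> max=42
step 6: append 13 -> window=[21, 11, 42, 34, 13] -> max=42
step 7: append 15 -> window=[11, 42, 34, 13, 15] -> max=42
step 8: append 24 -> window=[42, 34, 13, 15, 24] -> max=42
step 9: append 35 -> window=[34, 13, 15, 24, 35] -> max=35
step 10: append 21 -> window=[13, 15, 24, 35, 21] -> max=35
step 11: append 20 -> window=[15, 24, 35, 21, 20] -> max=35
Window #7 max = 35

Answer: 35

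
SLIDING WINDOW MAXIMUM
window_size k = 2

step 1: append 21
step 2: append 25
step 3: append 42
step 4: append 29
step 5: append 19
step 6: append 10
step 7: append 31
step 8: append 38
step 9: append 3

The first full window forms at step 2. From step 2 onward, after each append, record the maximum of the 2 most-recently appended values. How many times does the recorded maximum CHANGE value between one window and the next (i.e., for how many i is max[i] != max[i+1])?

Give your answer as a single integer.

Answer: 5

Derivation:
step 1: append 21 -> window=[21] (not full yet)
step 2: append 25 -> window=[21, 25] -> max=25
step 3: append 42 -> window=[25, 42] -> max=42
step 4: append 29 -> window=[42, 29] -> max=42
step 5: append 19 -> window=[29, 19] -> max=29
step 6: append 10 -> window=[19, 10] -> max=19
step 7: append 31 -> window=[10, 31] -> max=31
step 8: append 38 -> window=[31, 38] -> max=38
step 9: append 3 -> window=[38, 3] -> max=38
Recorded maximums: 25 42 42 29 19 31 38 38
Changes between consecutive maximums: 5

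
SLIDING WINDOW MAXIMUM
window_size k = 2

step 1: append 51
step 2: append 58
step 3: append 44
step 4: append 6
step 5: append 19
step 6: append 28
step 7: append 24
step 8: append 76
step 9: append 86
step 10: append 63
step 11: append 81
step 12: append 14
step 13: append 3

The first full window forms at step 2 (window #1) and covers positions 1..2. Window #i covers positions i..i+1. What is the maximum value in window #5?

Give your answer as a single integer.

Answer: 28

Derivation:
step 1: append 51 -> window=[51] (not full yet)
step 2: append 58 -> window=[51, 58] -> max=58
step 3: append 44 -> window=[58, 44] -> max=58
step 4: append 6 -> window=[44, 6] -> max=44
step 5: append 19 -> window=[6, 19] -> max=19
step 6: append 28 -> window=[19, 28] -> max=28
Window #5 max = 28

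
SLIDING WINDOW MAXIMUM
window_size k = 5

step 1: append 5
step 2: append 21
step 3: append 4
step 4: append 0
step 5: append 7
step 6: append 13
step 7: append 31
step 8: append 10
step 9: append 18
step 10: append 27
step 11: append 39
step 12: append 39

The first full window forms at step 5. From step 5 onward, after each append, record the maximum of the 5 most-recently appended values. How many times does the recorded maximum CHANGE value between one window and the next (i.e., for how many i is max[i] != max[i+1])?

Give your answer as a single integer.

step 1: append 5 -> window=[5] (not full yet)
step 2: append 21 -> window=[5, 21] (not full yet)
step 3: append 4 -> window=[5, 21, 4] (not full yet)
step 4: append 0 -> window=[5, 21, 4, 0] (not full yet)
step 5: append 7 -> window=[5, 21, 4, 0, 7] -> max=21
step 6: append 13 -> window=[21, 4, 0, 7, 13] -> max=21
step 7: append 31 -> window=[4, 0, 7, 13, 31] -> max=31
step 8: append 10 -> window=[0, 7, 13, 31, 10] -> max=31
step 9: append 18 -> window=[7, 13, 31, 10, 18] -> max=31
step 10: append 27 -> window=[13, 31, 10, 18, 27] -> max=31
step 11: append 39 -> window=[31, 10, 18, 27, 39] -> max=39
step 12: append 39 -> window=[10, 18, 27, 39, 39] -> max=39
Recorded maximums: 21 21 31 31 31 31 39 39
Changes between consecutive maximums: 2

Answer: 2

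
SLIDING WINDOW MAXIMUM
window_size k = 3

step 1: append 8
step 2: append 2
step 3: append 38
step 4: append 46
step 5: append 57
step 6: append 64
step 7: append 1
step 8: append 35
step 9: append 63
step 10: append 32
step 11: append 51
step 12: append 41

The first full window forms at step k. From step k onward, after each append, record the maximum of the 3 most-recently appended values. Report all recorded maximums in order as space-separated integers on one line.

Answer: 38 46 57 64 64 64 63 63 63 51

Derivation:
step 1: append 8 -> window=[8] (not full yet)
step 2: append 2 -> window=[8, 2] (not full yet)
step 3: append 38 -> window=[8, 2, 38] -> max=38
step 4: append 46 -> window=[2, 38, 46] -> max=46
step 5: append 57 -> window=[38, 46, 57] -> max=57
step 6: append 64 -> window=[46, 57, 64] -> max=64
step 7: append 1 -> window=[57, 64, 1] -> max=64
step 8: append 35 -> window=[64, 1, 35] -> max=64
step 9: append 63 -> window=[1, 35, 63] -> max=63
step 10: append 32 -> window=[35, 63, 32] -> max=63
step 11: append 51 -> window=[63, 32, 51] -> max=63
step 12: append 41 -> window=[32, 51, 41] -> max=51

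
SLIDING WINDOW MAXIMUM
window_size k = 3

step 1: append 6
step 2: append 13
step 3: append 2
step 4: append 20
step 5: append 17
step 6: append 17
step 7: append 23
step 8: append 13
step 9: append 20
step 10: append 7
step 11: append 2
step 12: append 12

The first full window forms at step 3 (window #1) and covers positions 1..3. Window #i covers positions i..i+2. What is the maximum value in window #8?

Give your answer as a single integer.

Answer: 20

Derivation:
step 1: append 6 -> window=[6] (not full yet)
step 2: append 13 -> window=[6, 13] (not full yet)
step 3: append 2 -> window=[6, 13, 2] -> max=13
step 4: append 20 -> window=[13, 2, 20] -> max=20
step 5: append 17 -> window=[2, 20, 17] -> max=20
step 6: append 17 -> window=[20, 17, 17] -> max=20
step 7: append 23 -> window=[17, 17, 23] -> max=23
step 8: append 13 -> window=[17, 23, 13] -> max=23
step 9: append 20 -> window=[23, 13, 20] -> max=23
step 10: append 7 -> window=[13, 20, 7] -> max=20
Window #8 max = 20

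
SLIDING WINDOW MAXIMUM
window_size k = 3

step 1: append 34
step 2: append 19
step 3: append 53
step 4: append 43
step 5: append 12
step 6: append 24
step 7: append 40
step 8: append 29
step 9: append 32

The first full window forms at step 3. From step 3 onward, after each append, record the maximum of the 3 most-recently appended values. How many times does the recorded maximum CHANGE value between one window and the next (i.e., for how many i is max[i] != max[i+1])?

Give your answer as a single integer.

step 1: append 34 -> window=[34] (not full yet)
step 2: append 19 -> window=[34, 19] (not full yet)
step 3: append 53 -> window=[34, 19, 53] -> max=53
step 4: append 43 -> window=[19, 53, 43] -> max=53
step 5: append 12 -> window=[53, 43, 12] -> max=53
step 6: append 24 -> window=[43, 12, 24] -> max=43
step 7: append 40 -> window=[12, 24, 40] -> max=40
step 8: append 29 -> window=[24, 40, 29] -> max=40
step 9: append 32 -> window=[40, 29, 32] -> max=40
Recorded maximums: 53 53 53 43 40 40 40
Changes between consecutive maximums: 2

Answer: 2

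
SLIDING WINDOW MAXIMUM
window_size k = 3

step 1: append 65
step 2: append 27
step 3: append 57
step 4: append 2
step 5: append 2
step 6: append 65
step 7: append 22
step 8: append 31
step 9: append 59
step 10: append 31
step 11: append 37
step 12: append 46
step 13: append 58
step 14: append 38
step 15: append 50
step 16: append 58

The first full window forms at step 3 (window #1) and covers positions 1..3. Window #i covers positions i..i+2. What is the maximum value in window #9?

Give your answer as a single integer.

step 1: append 65 -> window=[65] (not full yet)
step 2: append 27 -> window=[65, 27] (not full yet)
step 3: append 57 -> window=[65, 27, 57] -> max=65
step 4: append 2 -> window=[27, 57, 2] -> max=57
step 5: append 2 -> window=[57, 2, 2] -> max=57
step 6: append 65 -> window=[2, 2, 65] -> max=65
step 7: append 22 -> window=[2, 65, 22] -> max=65
step 8: append 31 -> window=[65, 22, 31] -> max=65
step 9: append 59 -> window=[22, 31, 59] -> max=59
step 10: append 31 -> window=[31, 59, 31] -> max=59
step 11: append 37 -> window=[59, 31, 37] -> max=59
Window #9 max = 59

Answer: 59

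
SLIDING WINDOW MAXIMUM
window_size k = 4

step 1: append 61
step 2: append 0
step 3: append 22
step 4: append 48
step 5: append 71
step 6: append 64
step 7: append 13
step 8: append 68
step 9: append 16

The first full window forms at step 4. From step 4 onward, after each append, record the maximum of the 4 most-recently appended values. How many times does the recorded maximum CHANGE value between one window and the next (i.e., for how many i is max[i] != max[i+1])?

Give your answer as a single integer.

Answer: 2

Derivation:
step 1: append 61 -> window=[61] (not full yet)
step 2: append 0 -> window=[61, 0] (not full yet)
step 3: append 22 -> window=[61, 0, 22] (not full yet)
step 4: append 48 -> window=[61, 0, 22, 48] -> max=61
step 5: append 71 -> window=[0, 22, 48, 71] -> max=71
step 6: append 64 -> window=[22, 48, 71, 64] -> max=71
step 7: append 13 -> window=[48, 71, 64, 13] -> max=71
step 8: append 68 -> window=[71, 64, 13, 68] -> max=71
step 9: append 16 -> window=[64, 13, 68, 16] -> max=68
Recorded maximums: 61 71 71 71 71 68
Changes between consecutive maximums: 2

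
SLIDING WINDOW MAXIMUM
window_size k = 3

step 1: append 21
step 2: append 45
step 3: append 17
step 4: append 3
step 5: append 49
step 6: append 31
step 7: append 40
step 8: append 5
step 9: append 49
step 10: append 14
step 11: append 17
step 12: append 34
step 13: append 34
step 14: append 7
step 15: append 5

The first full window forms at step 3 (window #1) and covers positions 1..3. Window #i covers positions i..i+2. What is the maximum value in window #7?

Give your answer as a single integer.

step 1: append 21 -> window=[21] (not full yet)
step 2: append 45 -> window=[21, 45] (not full yet)
step 3: append 17 -> window=[21, 45, 17] -> max=45
step 4: append 3 -> window=[45, 17, 3] -> max=45
step 5: append 49 -> window=[17, 3, 49] -> max=49
step 6: append 31 -> window=[3, 49, 31] -> max=49
step 7: append 40 -> window=[49, 31, 40] -> max=49
step 8: append 5 -> window=[31, 40, 5] -> max=40
step 9: append 49 -> window=[40, 5, 49] -> max=49
Window #7 max = 49

Answer: 49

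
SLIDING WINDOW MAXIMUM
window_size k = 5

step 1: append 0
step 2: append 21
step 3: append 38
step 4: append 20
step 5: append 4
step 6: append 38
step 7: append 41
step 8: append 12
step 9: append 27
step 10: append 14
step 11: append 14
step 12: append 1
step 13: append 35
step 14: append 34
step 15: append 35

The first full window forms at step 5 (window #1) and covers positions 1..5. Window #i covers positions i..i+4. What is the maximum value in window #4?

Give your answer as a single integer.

Answer: 41

Derivation:
step 1: append 0 -> window=[0] (not full yet)
step 2: append 21 -> window=[0, 21] (not full yet)
step 3: append 38 -> window=[0, 21, 38] (not full yet)
step 4: append 20 -> window=[0, 21, 38, 20] (not full yet)
step 5: append 4 -> window=[0, 21, 38, 20, 4] -> max=38
step 6: append 38 -> window=[21, 38, 20, 4, 38] -> max=38
step 7: append 41 -> window=[38, 20, 4, 38, 41] -> max=41
step 8: append 12 -> window=[20, 4, 38, 41, 12] -> max=41
Window #4 max = 41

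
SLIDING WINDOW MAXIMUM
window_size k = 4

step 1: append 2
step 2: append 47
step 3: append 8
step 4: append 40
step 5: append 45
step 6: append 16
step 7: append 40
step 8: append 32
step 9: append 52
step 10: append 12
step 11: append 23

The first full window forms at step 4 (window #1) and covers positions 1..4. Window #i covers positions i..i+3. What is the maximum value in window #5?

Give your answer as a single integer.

Answer: 45

Derivation:
step 1: append 2 -> window=[2] (not full yet)
step 2: append 47 -> window=[2, 47] (not full yet)
step 3: append 8 -> window=[2, 47, 8] (not full yet)
step 4: append 40 -> window=[2, 47, 8, 40] -> max=47
step 5: append 45 -> window=[47, 8, 40, 45] -> max=47
step 6: append 16 -> window=[8, 40, 45, 16] -> max=45
step 7: append 40 -> window=[40, 45, 16, 40] -> max=45
step 8: append 32 -> window=[45, 16, 40, 32] -> max=45
Window #5 max = 45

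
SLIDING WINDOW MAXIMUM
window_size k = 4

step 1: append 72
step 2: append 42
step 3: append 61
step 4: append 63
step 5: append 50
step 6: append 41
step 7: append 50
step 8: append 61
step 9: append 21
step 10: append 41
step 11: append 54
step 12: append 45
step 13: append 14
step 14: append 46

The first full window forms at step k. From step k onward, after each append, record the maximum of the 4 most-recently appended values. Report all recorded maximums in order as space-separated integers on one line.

Answer: 72 63 63 63 61 61 61 61 54 54 54

Derivation:
step 1: append 72 -> window=[72] (not full yet)
step 2: append 42 -> window=[72, 42] (not full yet)
step 3: append 61 -> window=[72, 42, 61] (not full yet)
step 4: append 63 -> window=[72, 42, 61, 63] -> max=72
step 5: append 50 -> window=[42, 61, 63, 50] -> max=63
step 6: append 41 -> window=[61, 63, 50, 41] -> max=63
step 7: append 50 -> window=[63, 50, 41, 50] -> max=63
step 8: append 61 -> window=[50, 41, 50, 61] -> max=61
step 9: append 21 -> window=[41, 50, 61, 21] -> max=61
step 10: append 41 -> window=[50, 61, 21, 41] -> max=61
step 11: append 54 -> window=[61, 21, 41, 54] -> max=61
step 12: append 45 -> window=[21, 41, 54, 45] -> max=54
step 13: append 14 -> window=[41, 54, 45, 14] -> max=54
step 14: append 46 -> window=[54, 45, 14, 46] -> max=54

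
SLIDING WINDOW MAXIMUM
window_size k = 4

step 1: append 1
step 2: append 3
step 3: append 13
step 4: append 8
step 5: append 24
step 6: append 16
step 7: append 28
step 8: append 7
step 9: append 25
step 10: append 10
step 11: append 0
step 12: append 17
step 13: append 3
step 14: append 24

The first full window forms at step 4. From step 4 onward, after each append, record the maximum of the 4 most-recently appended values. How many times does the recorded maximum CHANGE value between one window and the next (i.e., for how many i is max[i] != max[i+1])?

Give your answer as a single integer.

Answer: 5

Derivation:
step 1: append 1 -> window=[1] (not full yet)
step 2: append 3 -> window=[1, 3] (not full yet)
step 3: append 13 -> window=[1, 3, 13] (not full yet)
step 4: append 8 -> window=[1, 3, 13, 8] -> max=13
step 5: append 24 -> window=[3, 13, 8, 24] -> max=24
step 6: append 16 -> window=[13, 8, 24, 16] -> max=24
step 7: append 28 -> window=[8, 24, 16, 28] -> max=28
step 8: append 7 -> window=[24, 16, 28, 7] -> max=28
step 9: append 25 -> window=[16, 28, 7, 25] -> max=28
step 10: append 10 -> window=[28, 7, 25, 10] -> max=28
step 11: append 0 -> window=[7, 25, 10, 0] -> max=25
step 12: append 17 -> window=[25, 10, 0, 17] -> max=25
step 13: append 3 -> window=[10, 0, 17, 3] -> max=17
step 14: append 24 -> window=[0, 17, 3, 24] -> max=24
Recorded maximums: 13 24 24 28 28 28 28 25 25 17 24
Changes between consecutive maximums: 5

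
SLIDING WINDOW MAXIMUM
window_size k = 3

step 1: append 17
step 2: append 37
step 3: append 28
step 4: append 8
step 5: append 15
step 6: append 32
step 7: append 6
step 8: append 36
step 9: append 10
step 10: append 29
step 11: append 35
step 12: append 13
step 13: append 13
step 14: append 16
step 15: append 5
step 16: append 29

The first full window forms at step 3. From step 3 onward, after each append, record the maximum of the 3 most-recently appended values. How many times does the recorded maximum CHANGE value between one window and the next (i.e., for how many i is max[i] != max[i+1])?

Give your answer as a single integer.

Answer: 6

Derivation:
step 1: append 17 -> window=[17] (not full yet)
step 2: append 37 -> window=[17, 37] (not full yet)
step 3: append 28 -> window=[17, 37, 28] -> max=37
step 4: append 8 -> window=[37, 28, 8] -> max=37
step 5: append 15 -> window=[28, 8, 15] -> max=28
step 6: append 32 -> window=[8, 15, 32] -> max=32
step 7: append 6 -> window=[15, 32, 6] -> max=32
step 8: append 36 -> window=[32, 6, 36] -> max=36
step 9: append 10 -> window=[6, 36, 10] -> max=36
step 10: append 29 -> window=[36, 10, 29] -> max=36
step 11: append 35 -> window=[10, 29, 35] -> max=35
step 12: append 13 -> window=[29, 35, 13] -> max=35
step 13: append 13 -> window=[35, 13, 13] -> max=35
step 14: append 16 -> window=[13, 13, 16] -> max=16
step 15: append 5 -> window=[13, 16, 5] -> max=16
step 16: append 29 -> window=[16, 5, 29] -> max=29
Recorded maximums: 37 37 28 32 32 36 36 36 35 35 35 16 16 29
Changes between consecutive maximums: 6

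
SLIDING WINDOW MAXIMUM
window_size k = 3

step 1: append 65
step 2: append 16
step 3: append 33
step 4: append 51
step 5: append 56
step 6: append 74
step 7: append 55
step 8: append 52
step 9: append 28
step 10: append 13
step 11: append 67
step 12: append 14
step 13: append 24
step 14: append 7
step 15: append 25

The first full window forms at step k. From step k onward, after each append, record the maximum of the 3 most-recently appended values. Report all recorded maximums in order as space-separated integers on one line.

step 1: append 65 -> window=[65] (not full yet)
step 2: append 16 -> window=[65, 16] (not full yet)
step 3: append 33 -> window=[65, 16, 33] -> max=65
step 4: append 51 -> window=[16, 33, 51] -> max=51
step 5: append 56 -> window=[33, 51, 56] -> max=56
step 6: append 74 -> window=[51, 56, 74] -> max=74
step 7: append 55 -> window=[56, 74, 55] -> max=74
step 8: append 52 -> window=[74, 55, 52] -> max=74
step 9: append 28 -> window=[55, 52, 28] -> max=55
step 10: append 13 -> window=[52, 28, 13] -> max=52
step 11: append 67 -> window=[28, 13, 67] -> max=67
step 12: append 14 -> window=[13, 67, 14] -> max=67
step 13: append 24 -> window=[67, 14, 24] -> max=67
step 14: append 7 -> window=[14, 24, 7] -> max=24
step 15: append 25 -> window=[24, 7, 25] -> max=25

Answer: 65 51 56 74 74 74 55 52 67 67 67 24 25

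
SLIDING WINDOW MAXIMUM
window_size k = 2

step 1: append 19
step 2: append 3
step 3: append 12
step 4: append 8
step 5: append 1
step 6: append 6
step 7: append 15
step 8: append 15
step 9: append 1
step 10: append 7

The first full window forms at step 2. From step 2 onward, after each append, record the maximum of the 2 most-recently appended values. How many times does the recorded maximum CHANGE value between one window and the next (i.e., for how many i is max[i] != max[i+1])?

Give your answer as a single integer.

Answer: 5

Derivation:
step 1: append 19 -> window=[19] (not full yet)
step 2: append 3 -> window=[19, 3] -> max=19
step 3: append 12 -> window=[3, 12] -> max=12
step 4: append 8 -> window=[12, 8] -> max=12
step 5: append 1 -> window=[8, 1] -> max=8
step 6: append 6 -> window=[1, 6] -> max=6
step 7: append 15 -> window=[6, 15] -> max=15
step 8: append 15 -> window=[15, 15] -> max=15
step 9: append 1 -> window=[15, 1] -> max=15
step 10: append 7 -> window=[1, 7] -> max=7
Recorded maximums: 19 12 12 8 6 15 15 15 7
Changes between consecutive maximums: 5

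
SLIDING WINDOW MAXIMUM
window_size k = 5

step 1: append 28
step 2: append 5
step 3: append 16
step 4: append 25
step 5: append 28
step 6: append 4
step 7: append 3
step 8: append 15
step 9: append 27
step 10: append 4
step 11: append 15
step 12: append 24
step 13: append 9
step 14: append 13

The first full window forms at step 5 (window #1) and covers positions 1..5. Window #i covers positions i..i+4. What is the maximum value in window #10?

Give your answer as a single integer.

Answer: 24

Derivation:
step 1: append 28 -> window=[28] (not full yet)
step 2: append 5 -> window=[28, 5] (not full yet)
step 3: append 16 -> window=[28, 5, 16] (not full yet)
step 4: append 25 -> window=[28, 5, 16, 25] (not full yet)
step 5: append 28 -> window=[28, 5, 16, 25, 28] -> max=28
step 6: append 4 -> window=[5, 16, 25, 28, 4] -> max=28
step 7: append 3 -> window=[16, 25, 28, 4, 3] -> max=28
step 8: append 15 -> window=[25, 28, 4, 3, 15] -> max=28
step 9: append 27 -> window=[28, 4, 3, 15, 27] -> max=28
step 10: append 4 -> window=[4, 3, 15, 27, 4] -> max=27
step 11: append 15 -> window=[3, 15, 27, 4, 15] -> max=27
step 12: append 24 -> window=[15, 27, 4, 15, 24] -> max=27
step 13: append 9 -> window=[27, 4, 15, 24, 9] -> max=27
step 14: append 13 -> window=[4, 15, 24, 9, 13] -> max=24
Window #10 max = 24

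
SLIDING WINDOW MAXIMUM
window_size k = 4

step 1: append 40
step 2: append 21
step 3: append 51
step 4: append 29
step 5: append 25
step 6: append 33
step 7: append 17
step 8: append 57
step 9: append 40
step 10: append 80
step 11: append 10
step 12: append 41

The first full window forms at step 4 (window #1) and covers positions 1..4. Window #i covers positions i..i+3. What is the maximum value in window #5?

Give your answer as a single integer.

step 1: append 40 -> window=[40] (not full yet)
step 2: append 21 -> window=[40, 21] (not full yet)
step 3: append 51 -> window=[40, 21, 51] (not full yet)
step 4: append 29 -> window=[40, 21, 51, 29] -> max=51
step 5: append 25 -> window=[21, 51, 29, 25] -> max=51
step 6: append 33 -> window=[51, 29, 25, 33] -> max=51
step 7: append 17 -> window=[29, 25, 33, 17] -> max=33
step 8: append 57 -> window=[25, 33, 17, 57] -> max=57
Window #5 max = 57

Answer: 57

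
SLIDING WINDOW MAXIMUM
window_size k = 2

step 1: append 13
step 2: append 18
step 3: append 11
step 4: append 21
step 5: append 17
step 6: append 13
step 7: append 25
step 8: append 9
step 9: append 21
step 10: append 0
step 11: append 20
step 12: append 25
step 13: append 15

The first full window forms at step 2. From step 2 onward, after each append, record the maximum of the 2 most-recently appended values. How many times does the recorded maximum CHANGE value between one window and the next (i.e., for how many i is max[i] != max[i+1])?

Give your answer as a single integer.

step 1: append 13 -> window=[13] (not full yet)
step 2: append 18 -> window=[13, 18] -> max=18
step 3: append 11 -> window=[18, 11] -> max=18
step 4: append 21 -> window=[11, 21] -> max=21
step 5: append 17 -> window=[21, 17] -> max=21
step 6: append 13 -> window=[17, 13] -> max=17
step 7: append 25 -> window=[13, 25] -> max=25
step 8: append 9 -> window=[25, 9] -> max=25
step 9: append 21 -> window=[9, 21] -> max=21
step 10: append 0 -> window=[21, 0] -> max=21
step 11: append 20 -> window=[0, 20] -> max=20
step 12: append 25 -> window=[20, 25] -> max=25
step 13: append 15 -> window=[25, 15] -> max=25
Recorded maximums: 18 18 21 21 17 25 25 21 21 20 25 25
Changes between consecutive maximums: 6

Answer: 6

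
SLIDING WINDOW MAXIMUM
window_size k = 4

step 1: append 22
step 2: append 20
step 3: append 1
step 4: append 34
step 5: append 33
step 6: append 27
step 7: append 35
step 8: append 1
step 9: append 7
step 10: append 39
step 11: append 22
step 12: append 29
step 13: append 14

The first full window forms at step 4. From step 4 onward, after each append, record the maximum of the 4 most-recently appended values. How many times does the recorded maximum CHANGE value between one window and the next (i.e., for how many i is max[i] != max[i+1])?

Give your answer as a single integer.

step 1: append 22 -> window=[22] (not full yet)
step 2: append 20 -> window=[22, 20] (not full yet)
step 3: append 1 -> window=[22, 20, 1] (not full yet)
step 4: append 34 -> window=[22, 20, 1, 34] -> max=34
step 5: append 33 -> window=[20, 1, 34, 33] -> max=34
step 6: append 27 -> window=[1, 34, 33, 27] -> max=34
step 7: append 35 -> window=[34, 33, 27, 35] -> max=35
step 8: append 1 -> window=[33, 27, 35, 1] -> max=35
step 9: append 7 -> window=[27, 35, 1, 7] -> max=35
step 10: append 39 -> window=[35, 1, 7, 39] -> max=39
step 11: append 22 -> window=[1, 7, 39, 22] -> max=39
step 12: append 29 -> window=[7, 39, 22, 29] -> max=39
step 13: append 14 -> window=[39, 22, 29, 14] -> max=39
Recorded maximums: 34 34 34 35 35 35 39 39 39 39
Changes between consecutive maximums: 2

Answer: 2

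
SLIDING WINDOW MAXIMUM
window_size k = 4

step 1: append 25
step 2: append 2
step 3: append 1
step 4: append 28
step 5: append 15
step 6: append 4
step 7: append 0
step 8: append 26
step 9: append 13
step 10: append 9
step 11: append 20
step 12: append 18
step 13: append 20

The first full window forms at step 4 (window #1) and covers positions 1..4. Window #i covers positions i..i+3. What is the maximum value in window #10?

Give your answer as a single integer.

step 1: append 25 -> window=[25] (not full yet)
step 2: append 2 -> window=[25, 2] (not full yet)
step 3: append 1 -> window=[25, 2, 1] (not full yet)
step 4: append 28 -> window=[25, 2, 1, 28] -> max=28
step 5: append 15 -> window=[2, 1, 28, 15] -> max=28
step 6: append 4 -> window=[1, 28, 15, 4] -> max=28
step 7: append 0 -> window=[28, 15, 4, 0] -> max=28
step 8: append 26 -> window=[15, 4, 0, 26] -> max=26
step 9: append 13 -> window=[4, 0, 26, 13] -> max=26
step 10: append 9 -> window=[0, 26, 13, 9] -> max=26
step 11: append 20 -> window=[26, 13, 9, 20] -> max=26
step 12: append 18 -> window=[13, 9, 20, 18] -> max=20
step 13: append 20 -> window=[9, 20, 18, 20] -> max=20
Window #10 max = 20

Answer: 20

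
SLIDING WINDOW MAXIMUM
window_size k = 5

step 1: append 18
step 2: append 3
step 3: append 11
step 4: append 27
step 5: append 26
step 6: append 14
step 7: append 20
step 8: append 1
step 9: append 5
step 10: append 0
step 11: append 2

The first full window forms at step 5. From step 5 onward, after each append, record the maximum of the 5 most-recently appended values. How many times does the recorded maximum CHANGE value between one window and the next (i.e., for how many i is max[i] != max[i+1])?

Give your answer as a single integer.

step 1: append 18 -> window=[18] (not full yet)
step 2: append 3 -> window=[18, 3] (not full yet)
step 3: append 11 -> window=[18, 3, 11] (not full yet)
step 4: append 27 -> window=[18, 3, 11, 27] (not full yet)
step 5: append 26 -> window=[18, 3, 11, 27, 26] -> max=27
step 6: append 14 -> window=[3, 11, 27, 26, 14] -> max=27
step 7: append 20 -> window=[11, 27, 26, 14, 20] -> max=27
step 8: append 1 -> window=[27, 26, 14, 20, 1] -> max=27
step 9: append 5 -> window=[26, 14, 20, 1, 5] -> max=26
step 10: append 0 -> window=[14, 20, 1, 5, 0] -> max=20
step 11: append 2 -> window=[20, 1, 5, 0, 2] -> max=20
Recorded maximums: 27 27 27 27 26 20 20
Changes between consecutive maximums: 2

Answer: 2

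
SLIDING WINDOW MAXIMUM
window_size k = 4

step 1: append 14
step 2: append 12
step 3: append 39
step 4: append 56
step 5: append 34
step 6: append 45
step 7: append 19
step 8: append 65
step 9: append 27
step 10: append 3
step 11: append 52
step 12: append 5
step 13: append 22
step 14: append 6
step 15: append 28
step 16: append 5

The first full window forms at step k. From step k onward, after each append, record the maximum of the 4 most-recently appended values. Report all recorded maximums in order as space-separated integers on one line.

Answer: 56 56 56 56 65 65 65 65 52 52 52 28 28

Derivation:
step 1: append 14 -> window=[14] (not full yet)
step 2: append 12 -> window=[14, 12] (not full yet)
step 3: append 39 -> window=[14, 12, 39] (not full yet)
step 4: append 56 -> window=[14, 12, 39, 56] -> max=56
step 5: append 34 -> window=[12, 39, 56, 34] -> max=56
step 6: append 45 -> window=[39, 56, 34, 45] -> max=56
step 7: append 19 -> window=[56, 34, 45, 19] -> max=56
step 8: append 65 -> window=[34, 45, 19, 65] -> max=65
step 9: append 27 -> window=[45, 19, 65, 27] -> max=65
step 10: append 3 -> window=[19, 65, 27, 3] -> max=65
step 11: append 52 -> window=[65, 27, 3, 52] -> max=65
step 12: append 5 -> window=[27, 3, 52, 5] -> max=52
step 13: append 22 -> window=[3, 52, 5, 22] -> max=52
step 14: append 6 -> window=[52, 5, 22, 6] -> max=52
step 15: append 28 -> window=[5, 22, 6, 28] -> max=28
step 16: append 5 -> window=[22, 6, 28, 5] -> max=28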